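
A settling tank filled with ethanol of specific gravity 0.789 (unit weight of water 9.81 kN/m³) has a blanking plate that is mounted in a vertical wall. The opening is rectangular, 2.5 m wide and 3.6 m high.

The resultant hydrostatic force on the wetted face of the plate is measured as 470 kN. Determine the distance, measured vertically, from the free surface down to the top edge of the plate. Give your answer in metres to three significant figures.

d_top ≈ 4.95 m

γ = 0.789 × 9.81 = 7.74009 kN/m³.
A = 2.5 × 3.6 = 9 m².
From F = γ·h_c·A, the centroid depth is h_c = 470/(7.74009 × 9) = 6.74698 m.
The centroid lies 3.6/2 = 1.8 m below the top edge, so the top edge sits at h_top = 6.74698 − 1.8 = 4.94698 m below the surface.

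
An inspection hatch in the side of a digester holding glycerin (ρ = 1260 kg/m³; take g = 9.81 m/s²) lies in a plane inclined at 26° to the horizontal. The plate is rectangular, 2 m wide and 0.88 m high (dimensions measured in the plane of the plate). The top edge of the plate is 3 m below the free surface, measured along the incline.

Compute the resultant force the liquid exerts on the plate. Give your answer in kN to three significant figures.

γ = ρg = 1260 × 9.81 / 1000 = 12.3606 kN/m³.
Let θ = 26° be the plate's angle to the horizontal; measure y along the incline from where the plane meets the free surface. Vertical depth h = y·sinθ with sinθ = 0.438371.
The centroid lies 0.88/2 = 0.44 m below the top edge, so y_c = 3 + 0.44 = 3.44 m and h_c = 3.44 × 0.438371 = 1.508 m.
A = 2 × 0.88 = 1.76 m².
Resultant F = γ·h_c·A = 12.3606 × 1.508 × 1.76 = 32.806 kN.

F ≈ 32.8 kN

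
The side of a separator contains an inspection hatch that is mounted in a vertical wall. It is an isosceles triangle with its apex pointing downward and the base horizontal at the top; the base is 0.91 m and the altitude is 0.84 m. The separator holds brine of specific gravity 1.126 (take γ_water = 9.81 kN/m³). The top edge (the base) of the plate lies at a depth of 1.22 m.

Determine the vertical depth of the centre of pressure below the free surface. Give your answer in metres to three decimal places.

h_p = 1.526 m

γ = 1.126 × 9.81 = 11.04606 kN/m³.
With the apex down, the centroid sits h/3 = 0.84/3 = 0.28 m below the base (the top edge), so the centroid depth is h_c = 1.22 + 0.28 = 1.5 m.
A = ½ × 0.91 × 0.84 = 0.3822 m².
Resultant F = γ·h_c·A = 11.04606 × 1.5 × 0.3822 = 6.33271 kN.
I_c = b·h³/36 = 0.91 × 0.84³/36 = 0.0149822 m⁴.
Centre of pressure: y_p = y_c + I_c/(y_c·A) = 1.5 + 0.0149822/(1.5 × 0.3822) = 1.5 + 0.0261333 = 1.52613 m along the plane.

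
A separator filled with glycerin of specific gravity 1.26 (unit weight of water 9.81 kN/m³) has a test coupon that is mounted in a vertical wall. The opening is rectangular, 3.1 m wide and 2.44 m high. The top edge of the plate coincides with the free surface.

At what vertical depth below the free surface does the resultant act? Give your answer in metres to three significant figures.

h_p = 1.63 m

γ = 1.26 × 9.81 = 12.3606 kN/m³.
The centroid lies 2.44/2 = 1.22 m below the top edge, so the centroid depth is h_c = 1.22 m.
A = 3.1 × 2.44 = 7.564 m².
Resultant F = γ·h_c·A = 12.3606 × 1.22 × 7.564 = 114.065 kN.
I_c = b·h³/12 = 3.1 × 2.44³/12 = 3.75275 m⁴.
Centre of pressure: y_p = y_c + I_c/(y_c·A) = 1.22 + 3.75275/(1.22 × 7.564) = 1.22 + 0.406666 = 1.62667 m along the plane.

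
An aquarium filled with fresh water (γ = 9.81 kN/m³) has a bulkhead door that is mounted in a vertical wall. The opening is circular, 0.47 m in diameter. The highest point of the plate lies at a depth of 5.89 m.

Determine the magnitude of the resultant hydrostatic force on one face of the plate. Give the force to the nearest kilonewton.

F ≈ 10 kN

γ = 9.81 kN/m³.
The centroid is at the centre, 0.235 m below the top of the plate, so the centroid depth is h_c = 5.89 + 0.235 = 6.125 m.
A = π(0.235)² = 0.173494 m².
Resultant F = γ·h_c·A = 9.81 × 6.125 × 0.173494 = 10.4246 kN.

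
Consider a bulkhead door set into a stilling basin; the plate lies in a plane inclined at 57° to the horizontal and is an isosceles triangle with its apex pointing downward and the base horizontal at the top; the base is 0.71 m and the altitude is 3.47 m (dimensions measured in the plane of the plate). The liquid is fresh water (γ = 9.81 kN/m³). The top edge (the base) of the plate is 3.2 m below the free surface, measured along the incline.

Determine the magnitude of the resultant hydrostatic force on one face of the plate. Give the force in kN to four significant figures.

γ = 9.81 kN/m³.
Let θ = 57° be the plate's angle to the horizontal; measure y along the incline from where the plane meets the free surface. Vertical depth h = y·sinθ with sinθ = 0.838671.
With the apex down, the centroid sits h/3 = 3.47/3 = 1.15667 m below the base (the top edge), so y_c = 3.2 + 1.15667 = 4.35667 m and h_c = 4.35667 × 0.838671 = 3.65381 m.
A = ½ × 0.71 × 3.47 = 1.23185 m².
Resultant F = γ·h_c·A = 9.81 × 3.65381 × 1.23185 = 44.1543 kN.

F ≈ 44.15 kN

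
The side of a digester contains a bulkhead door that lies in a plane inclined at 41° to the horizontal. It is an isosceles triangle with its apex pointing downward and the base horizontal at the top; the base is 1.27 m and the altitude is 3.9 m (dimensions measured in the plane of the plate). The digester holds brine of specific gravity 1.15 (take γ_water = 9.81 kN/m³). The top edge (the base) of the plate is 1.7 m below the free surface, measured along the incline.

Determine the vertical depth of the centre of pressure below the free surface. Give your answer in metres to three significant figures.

h_p = 2.15 m

γ = 1.15 × 9.81 = 11.2815 kN/m³.
Let θ = 41° be the plate's angle to the horizontal; measure y along the incline from where the plane meets the free surface. Vertical depth h = y·sinθ with sinθ = 0.656059.
With the apex down, the centroid sits h/3 = 3.9/3 = 1.3 m below the base (the top edge), so y_c = 1.7 + 1.3 = 3 m and h_c = 3 × 0.656059 = 1.96818 m.
A = ½ × 1.27 × 3.9 = 2.4765 m².
Resultant F = γ·h_c·A = 11.2815 × 1.96818 × 2.4765 = 54.9883 kN.
I_c = b·h³/36 = 1.27 × 3.9³/36 = 2.09264 m⁴.
Centre of pressure: y_p = y_c + I_c/(y_c·A) = 3 + 2.09264/(3 × 2.4765) = 3 + 0.281666 = 3.28167 m along the plane.
Vertically, h_p = y_p·sinθ = 3.28167 × 0.656059 = 2.15297 m.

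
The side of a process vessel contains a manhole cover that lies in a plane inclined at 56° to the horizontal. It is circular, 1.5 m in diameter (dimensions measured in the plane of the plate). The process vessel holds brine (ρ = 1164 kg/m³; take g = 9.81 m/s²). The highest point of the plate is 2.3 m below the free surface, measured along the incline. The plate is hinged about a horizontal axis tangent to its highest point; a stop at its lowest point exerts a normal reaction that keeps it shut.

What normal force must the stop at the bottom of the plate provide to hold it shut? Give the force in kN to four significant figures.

P ≈ 27.08 kN

γ = ρg = 1164 × 9.81 / 1000 = 11.41884 kN/m³.
Let θ = 56° be the plate's angle to the horizontal; measure y along the incline from where the plane meets the free surface. Vertical depth h = y·sinθ with sinθ = 0.829038.
The centroid is at the centre, 0.75 m below the top of the plate, so y_c = 2.3 + 0.75 = 3.05 m and h_c = 3.05 × 0.829038 = 2.52857 m.
A = π(0.75)² = 1.76715 m².
Resultant F = γ·h_c·A = 11.41884 × 2.52857 × 1.76715 = 51.0235 kN.
I_c = πr⁴/4 = π × 0.75⁴/4 = 0.248505 m⁴.
Centre of pressure: y_p = y_c + I_c/(y_c·A) = 3.05 + 0.248505/(3.05 × 1.76715) = 3.05 + 0.0461065 = 3.09611 m along the plane.
The resultant acts 0.75 + 0.0461065 = 0.796107 m (along the plate) below the hinge at the top edge, so the moment about the hinge is M = F × 0.796107 = 51.0235 × 0.796107 = 40.6202 kN·m.
A normal force at the bottom, 1.5 m from the hinge, must supply this moment: P = 40.6202/1.5 = 27.0801 kN.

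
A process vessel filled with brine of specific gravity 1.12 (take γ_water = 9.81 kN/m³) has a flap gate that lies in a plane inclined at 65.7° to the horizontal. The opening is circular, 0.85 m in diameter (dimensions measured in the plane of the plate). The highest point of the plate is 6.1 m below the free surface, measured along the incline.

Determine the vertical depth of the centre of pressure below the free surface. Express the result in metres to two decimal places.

γ = 1.12 × 9.81 = 10.9872 kN/m³.
Let θ = 65.7° be the plate's angle to the horizontal; measure y along the incline from where the plane meets the free surface. Vertical depth h = y·sinθ with sinθ = 0.911403.
The centroid is at the centre, 0.425 m below the top of the plate, so y_c = 6.1 + 0.425 = 6.525 m and h_c = 6.525 × 0.911403 = 5.9469 m.
A = π(0.425)² = 0.56745 m².
Resultant F = γ·h_c·A = 10.9872 × 5.9469 × 0.56745 = 37.0771 kN.
I_c = πr⁴/4 = π × 0.425⁴/4 = 0.0256239 m⁴.
Centre of pressure: y_p = y_c + I_c/(y_c·A) = 6.525 + 0.0256239/(6.525 × 0.56745) = 6.525 + 0.00692049 = 6.53192 m along the plane.
Vertically, h_p = y_p·sinθ = 6.53192 × 0.911403 = 5.95321 m.

h_p = 5.95 m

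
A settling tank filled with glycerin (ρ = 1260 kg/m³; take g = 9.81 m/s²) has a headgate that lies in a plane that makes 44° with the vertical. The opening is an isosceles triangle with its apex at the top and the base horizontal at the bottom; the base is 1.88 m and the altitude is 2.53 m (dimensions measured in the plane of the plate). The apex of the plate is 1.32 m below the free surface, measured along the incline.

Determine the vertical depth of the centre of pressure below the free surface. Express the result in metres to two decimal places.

γ = ρg = 1260 × 9.81 / 1000 = 12.3606 kN/m³.
The plate makes 44° with the vertical, i.e. θ = 90° − 44° = 46° to the horizontal. Measuring y along the incline from the free-surface line, vertical depth h = y·sinθ with sinθ = 0.719340.
With the apex up, the centroid sits 2h/3 = 2 × 2.53/3 = 1.68667 m below the apex, so y_c = 1.32 + 1.68667 = 3.00667 m and h_c = 3.00667 × 0.719340 = 2.16282 m.
A = ½ × 1.88 × 2.53 = 2.3782 m².
Resultant F = γ·h_c·A = 12.3606 × 2.16282 × 2.3782 = 63.5782 kN.
I_c = b·h³/36 = 1.88 × 2.53³/36 = 0.845701 m⁴.
Centre of pressure: y_p = y_c + I_c/(y_c·A) = 3.00667 + 0.845701/(3.00667 × 2.3782) = 3.00667 + 0.118272 = 3.12494 m along the plane.
Vertically, h_p = y_p·sinθ = 3.12494 × 0.719340 = 2.24789 m.

h_p = 2.25 m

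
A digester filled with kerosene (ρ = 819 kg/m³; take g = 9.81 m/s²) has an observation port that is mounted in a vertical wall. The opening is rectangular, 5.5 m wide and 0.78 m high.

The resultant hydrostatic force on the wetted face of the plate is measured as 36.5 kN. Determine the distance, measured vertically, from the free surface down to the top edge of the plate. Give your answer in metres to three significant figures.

d_top ≈ 0.669 m

γ = ρg = 819 × 9.81 / 1000 = 8.03439 kN/m³.
A = 5.5 × 0.78 = 4.29 m².
From F = γ·h_c·A, the centroid depth is h_c = 36.5/(8.03439 × 4.29) = 1.05897 m.
The centroid lies 0.78/2 = 0.39 m below the top edge, so the top edge sits at h_top = 1.05897 − 0.39 = 0.66897 m below the surface.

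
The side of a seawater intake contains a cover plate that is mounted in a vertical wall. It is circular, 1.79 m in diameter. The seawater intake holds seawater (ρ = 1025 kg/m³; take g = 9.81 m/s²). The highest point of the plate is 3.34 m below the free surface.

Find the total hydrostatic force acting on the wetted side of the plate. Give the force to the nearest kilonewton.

F ≈ 107 kN

γ = ρg = 1025 × 9.81 / 1000 = 10.05525 kN/m³.
The centroid is at the centre, 0.895 m below the top of the plate, so the centroid depth is h_c = 3.34 + 0.895 = 4.235 m.
A = π(0.895)² = 2.51649 m².
Resultant F = γ·h_c·A = 10.05525 × 4.235 × 2.51649 = 107.162 kN.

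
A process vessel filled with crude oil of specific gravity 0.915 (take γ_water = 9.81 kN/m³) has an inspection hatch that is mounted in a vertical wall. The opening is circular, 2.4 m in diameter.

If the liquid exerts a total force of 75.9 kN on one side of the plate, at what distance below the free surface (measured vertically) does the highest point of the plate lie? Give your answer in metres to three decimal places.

d_top ≈ 0.669 m

γ = 0.915 × 9.81 = 8.97615 kN/m³.
A = π(1.2)² = 4.52389 m².
From F = γ·h_c·A, the centroid depth is h_c = 75.9/(8.97615 × 4.52389) = 1.86913 m.
The centroid is at the centre, 1.2 m below the top of the plate, so the highest point sits at h_top = 1.86913 − 1.2 = 0.66913 m below the surface.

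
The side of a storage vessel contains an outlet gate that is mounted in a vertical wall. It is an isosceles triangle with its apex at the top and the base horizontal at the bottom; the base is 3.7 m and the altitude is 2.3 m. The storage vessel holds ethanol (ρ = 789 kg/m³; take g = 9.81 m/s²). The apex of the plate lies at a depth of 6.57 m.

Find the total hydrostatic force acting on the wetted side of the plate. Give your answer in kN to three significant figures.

F ≈ 267 kN

γ = ρg = 789 × 9.81 / 1000 = 7.74009 kN/m³.
With the apex up, the centroid sits 2h/3 = 2 × 2.3/3 = 1.53333 m below the apex, so the centroid depth is h_c = 6.57 + 1.53333 = 8.10333 m.
A = ½ × 3.7 × 2.3 = 4.255 m².
Resultant F = γ·h_c·A = 7.74009 × 8.10333 × 4.255 = 266.876 kN.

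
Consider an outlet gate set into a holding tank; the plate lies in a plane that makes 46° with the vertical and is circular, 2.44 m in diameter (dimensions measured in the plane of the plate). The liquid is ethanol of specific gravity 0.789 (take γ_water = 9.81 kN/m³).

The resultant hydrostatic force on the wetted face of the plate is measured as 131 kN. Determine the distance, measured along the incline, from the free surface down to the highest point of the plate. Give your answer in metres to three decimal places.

y_top ≈ 3.991 m

γ = 0.789 × 9.81 = 7.74009 kN/m³.
A = π(1.22)² = 4.67595 m².
From F = γ·h_c·A, the centroid depth is h_c = 131/(7.74009 × 4.67595) = 3.61956 m.
The plate makes 46° with the vertical, i.e. θ = 90° − 46° = 44° to the horizontal. Measuring y along the incline from the free-surface line, vertical depth h = y·sinθ with sinθ = 0.694658.
Along the incline, y_c = h_c/sinθ = 3.61956/0.694658 = 5.21056 m.
The centroid is at the centre, 1.22 m below the top of the plate, so the highest point sits at y_top = 5.21056 − 1.22 = 3.99056 m along the incline.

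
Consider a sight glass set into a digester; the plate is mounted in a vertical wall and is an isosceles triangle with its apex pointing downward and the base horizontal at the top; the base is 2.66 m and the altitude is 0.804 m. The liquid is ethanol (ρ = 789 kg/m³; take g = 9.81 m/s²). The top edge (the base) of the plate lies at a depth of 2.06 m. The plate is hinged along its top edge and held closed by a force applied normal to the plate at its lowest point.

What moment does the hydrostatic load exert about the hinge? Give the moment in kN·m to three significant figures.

M ≈ 5.46 kN·m

γ = ρg = 789 × 9.81 / 1000 = 7.74009 kN/m³.
With the apex down, the centroid sits h/3 = 0.804/3 = 0.268 m below the base (the top edge), so the centroid depth is h_c = 2.06 + 0.268 = 2.328 m.
A = ½ × 2.66 × 0.804 = 1.06932 m².
Resultant F = γ·h_c·A = 7.74009 × 2.328 × 1.06932 = 19.268 kN.
I_c = b·h³/36 = 2.66 × 0.804³/36 = 0.0384014 m⁴.
Centre of pressure: y_p = y_c + I_c/(y_c·A) = 2.328 + 0.0384014/(2.328 × 1.06932) = 2.328 + 0.0154261 = 2.34343 m along the plane.
The resultant acts 0.268 + 0.0154261 = 0.283426 m (along the plate) below the hinge at the top edge, so the moment about the hinge is M = F × 0.283426 = 19.268 × 0.283426 = 5.46105 kN·m.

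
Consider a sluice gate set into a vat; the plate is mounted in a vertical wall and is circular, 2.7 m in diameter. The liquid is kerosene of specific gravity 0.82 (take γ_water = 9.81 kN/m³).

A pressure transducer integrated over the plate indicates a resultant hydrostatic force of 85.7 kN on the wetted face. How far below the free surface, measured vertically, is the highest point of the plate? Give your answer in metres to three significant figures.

d_top ≈ 0.511 m

γ = 0.82 × 9.81 = 8.0442 kN/m³.
A = π(1.35)² = 5.72555 m².
From F = γ·h_c·A, the centroid depth is h_c = 85.7/(8.0442 × 5.72555) = 1.86072 m.
The centroid is at the centre, 1.35 m below the top of the plate, so the highest point sits at h_top = 1.86072 − 1.35 = 0.51072 m below the surface.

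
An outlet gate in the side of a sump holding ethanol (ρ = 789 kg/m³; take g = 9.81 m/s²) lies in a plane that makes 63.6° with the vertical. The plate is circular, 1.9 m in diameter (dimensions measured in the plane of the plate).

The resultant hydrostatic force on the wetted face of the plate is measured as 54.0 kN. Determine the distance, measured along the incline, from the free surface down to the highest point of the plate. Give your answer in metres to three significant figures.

y_top ≈ 4.58 m

γ = ρg = 789 × 9.81 / 1000 = 7.74009 kN/m³.
A = π(0.95)² = 2.83529 m².
From F = γ·h_c·A, the centroid depth is h_c = 54.0/(7.74009 × 2.83529) = 2.46065 m.
The plate makes 63.6° with the vertical, i.e. θ = 90° − 63.6° = 26.4° to the horizontal. Measuring y along the incline from the free-surface line, vertical depth h = y·sinθ with sinθ = 0.444635.
Along the incline, y_c = h_c/sinθ = 2.46065/0.444635 = 5.53409 m.
The centroid is at the centre, 0.95 m below the top of the plate, so the highest point sits at y_top = 5.53409 − 0.95 = 4.58409 m along the incline.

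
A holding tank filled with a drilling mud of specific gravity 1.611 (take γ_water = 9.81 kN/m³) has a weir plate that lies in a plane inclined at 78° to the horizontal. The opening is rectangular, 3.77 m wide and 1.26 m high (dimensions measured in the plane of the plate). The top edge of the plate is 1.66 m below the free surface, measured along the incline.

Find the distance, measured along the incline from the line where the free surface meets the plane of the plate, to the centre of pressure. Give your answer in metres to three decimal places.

γ = 1.611 × 9.81 = 15.80391 kN/m³.
Let θ = 78° be the plate's angle to the horizontal; measure y along the incline from where the plane meets the free surface. Vertical depth h = y·sinθ with sinθ = 0.978148.
The centroid lies 1.26/2 = 0.63 m below the top edge, so y_c = 1.66 + 0.63 = 2.29 m and h_c = 2.29 × 0.978148 = 2.23996 m.
A = 3.77 × 1.26 = 4.7502 m².
Resultant F = γ·h_c·A = 15.80391 × 2.23996 × 4.7502 = 168.158 kN.
I_c = b·h³/12 = 3.77 × 1.26³/12 = 0.628451 m⁴.
Centre of pressure: y_p = y_c + I_c/(y_c·A) = 2.29 + 0.628451/(2.29 × 4.7502) = 2.29 + 0.0577729 = 2.34777 m along the plane.

y_p = 2.348 m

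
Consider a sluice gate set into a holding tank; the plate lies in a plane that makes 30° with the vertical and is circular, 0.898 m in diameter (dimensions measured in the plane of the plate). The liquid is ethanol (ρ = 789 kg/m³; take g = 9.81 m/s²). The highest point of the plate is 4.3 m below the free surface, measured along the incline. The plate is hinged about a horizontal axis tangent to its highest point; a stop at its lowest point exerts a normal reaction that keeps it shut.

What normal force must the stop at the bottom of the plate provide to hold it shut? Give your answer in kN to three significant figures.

γ = ρg = 789 × 9.81 / 1000 = 7.74009 kN/m³.
The plate makes 30° with the vertical, i.e. θ = 90° − 30° = 60° to the horizontal. Measuring y along the incline from the free-surface line, vertical depth h = y·sinθ with sinθ = 0.866025.
The centroid is at the centre, 0.449 m below the top of the plate, so y_c = 4.3 + 0.449 = 4.749 m and h_c = 4.749 × 0.866025 = 4.11275 m.
A = π(0.449)² = 0.633348 m².
Resultant F = γ·h_c·A = 7.74009 × 4.11275 × 0.633348 = 20.1614 kN.
I_c = πr⁴/4 = π × 0.449⁴/4 = 0.0319209 m⁴.
Centre of pressure: y_p = y_c + I_c/(y_c·A) = 4.749 + 0.0319209/(4.749 × 0.633348) = 4.749 + 0.0106128 = 4.75961 m along the plane.
The resultant acts 0.449 + 0.0106128 = 0.459613 m (along the plate) below the hinge at the top edge, so the moment about the hinge is M = F × 0.459613 = 20.1614 × 0.459613 = 9.26644 kN·m.
A normal force at the bottom, 0.898 m from the hinge, must supply this moment: P = 9.26644/0.898 = 10.319 kN.

P ≈ 10.3 kN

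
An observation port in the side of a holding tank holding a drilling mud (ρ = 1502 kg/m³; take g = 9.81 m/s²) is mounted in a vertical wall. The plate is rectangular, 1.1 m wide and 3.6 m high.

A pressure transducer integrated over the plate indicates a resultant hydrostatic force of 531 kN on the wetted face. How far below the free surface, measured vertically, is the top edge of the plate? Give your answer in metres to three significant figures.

d_top ≈ 7.30 m

γ = ρg = 1502 × 9.81 / 1000 = 14.73462 kN/m³.
A = 1.1 × 3.6 = 3.96 m².
From F = γ·h_c·A, the centroid depth is h_c = 531/(14.73462 × 3.96) = 9.1004 m.
The centroid lies 3.6/2 = 1.8 m below the top edge, so the top edge sits at h_top = 9.1004 − 1.8 = 7.3004 m below the surface.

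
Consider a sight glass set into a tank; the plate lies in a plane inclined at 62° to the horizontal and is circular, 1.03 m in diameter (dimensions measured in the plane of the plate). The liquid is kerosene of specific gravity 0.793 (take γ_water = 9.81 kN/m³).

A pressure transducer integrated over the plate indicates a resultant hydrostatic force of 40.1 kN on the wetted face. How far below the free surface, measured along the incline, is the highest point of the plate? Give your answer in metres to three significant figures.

γ = 0.793 × 9.81 = 7.77933 kN/m³.
A = π(0.515)² = 0.833229 m².
From F = γ·h_c·A, the centroid depth is h_c = 40.1/(7.77933 × 0.833229) = 6.1864 m.
Let θ = 62° be the plate's angle to the horizontal; measure y along the incline from where the plane meets the free surface. Vertical depth h = y·sinθ with sinθ = 0.882948.
Along the incline, y_c = h_c/sinθ = 6.1864/0.882948 = 7.00653 m.
The centroid is at the centre, 0.515 m below the top of the plate, so the highest point sits at y_top = 7.00653 − 0.515 = 6.49153 m along the incline.

y_top ≈ 6.49 m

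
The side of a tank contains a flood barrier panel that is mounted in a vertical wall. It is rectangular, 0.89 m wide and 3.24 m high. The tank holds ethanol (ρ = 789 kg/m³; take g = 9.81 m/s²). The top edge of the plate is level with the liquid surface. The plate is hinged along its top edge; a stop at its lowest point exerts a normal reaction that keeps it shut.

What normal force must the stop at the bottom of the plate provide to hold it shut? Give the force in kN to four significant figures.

P ≈ 24.10 kN

γ = ρg = 789 × 9.81 / 1000 = 7.74009 kN/m³.
The centroid lies 3.24/2 = 1.62 m below the top edge, so the centroid depth is h_c = 1.62 m.
A = 0.89 × 3.24 = 2.8836 m².
Resultant F = γ·h_c·A = 7.74009 × 1.62 × 2.8836 = 36.1573 kN.
I_c = b·h³/12 = 0.89 × 3.24³/12 = 2.52257 m⁴.
Centre of pressure: y_p = y_c + I_c/(y_c·A) = 1.62 + 2.52257/(1.62 × 2.8836) = 1.62 + 0.539999 = 2.16 m along the plane.
The resultant acts 1.62 + 0.539999 = 2.16 m (along the plate) below the hinge at the top edge, so the moment about the hinge is M = F × 2.16 = 36.1573 × 2.16 = 78.0998 kN·m.
A normal force at the bottom, 3.24 m from the hinge, must supply this moment: P = 78.0998/3.24 = 24.1049 kN.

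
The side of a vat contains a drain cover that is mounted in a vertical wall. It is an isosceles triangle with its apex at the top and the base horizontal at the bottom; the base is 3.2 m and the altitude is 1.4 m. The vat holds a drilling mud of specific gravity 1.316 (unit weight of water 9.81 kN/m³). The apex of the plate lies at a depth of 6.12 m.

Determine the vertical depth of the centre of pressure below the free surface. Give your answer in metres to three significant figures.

γ = 1.316 × 9.81 = 12.90996 kN/m³.
With the apex up, the centroid sits 2h/3 = 2 × 1.4/3 = 0.933333 m below the apex, so the centroid depth is h_c = 6.12 + 0.933333 = 7.05333 m.
A = ½ × 3.2 × 1.4 = 2.24 m².
Resultant F = γ·h_c·A = 12.90996 × 7.05333 × 2.24 = 203.97 kN.
I_c = b·h³/36 = 3.2 × 1.4³/36 = 0.243911 m⁴.
Centre of pressure: y_p = y_c + I_c/(y_c·A) = 7.05333 + 0.243911/(7.05333 × 2.24) = 7.05333 + 0.0154379 = 7.06877 m along the plane.

h_p = 7.07 m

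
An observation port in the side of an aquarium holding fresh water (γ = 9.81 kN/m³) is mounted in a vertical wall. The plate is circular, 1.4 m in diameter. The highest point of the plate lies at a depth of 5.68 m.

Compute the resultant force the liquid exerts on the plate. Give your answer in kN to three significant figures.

γ = 9.81 kN/m³.
The centroid is at the centre, 0.7 m below the top of the plate, so the centroid depth is h_c = 5.68 + 0.7 = 6.38 m.
A = π(0.7)² = 1.53938 m².
Resultant F = γ·h_c·A = 9.81 × 6.38 × 1.53938 = 96.3464 kN.

F ≈ 96.3 kN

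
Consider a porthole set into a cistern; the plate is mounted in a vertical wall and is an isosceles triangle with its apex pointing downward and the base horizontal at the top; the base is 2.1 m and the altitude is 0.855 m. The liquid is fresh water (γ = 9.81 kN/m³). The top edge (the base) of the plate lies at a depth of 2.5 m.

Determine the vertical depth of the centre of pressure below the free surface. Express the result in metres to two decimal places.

γ = 9.81 kN/m³.
With the apex down, the centroid sits h/3 = 0.855/3 = 0.285 m below the base (the top edge), so the centroid depth is h_c = 2.5 + 0.285 = 2.785 m.
A = ½ × 2.1 × 0.855 = 0.89775 m².
Resultant F = γ·h_c·A = 9.81 × 2.785 × 0.89775 = 24.5273 kN.
I_c = b·h³/36 = 2.1 × 0.855³/36 = 0.0364599 m⁴.
Centre of pressure: y_p = y_c + I_c/(y_c·A) = 2.785 + 0.0364599/(2.785 × 0.89775) = 2.785 + 0.0145826 = 2.79958 m along the plane.

h_p = 2.80 m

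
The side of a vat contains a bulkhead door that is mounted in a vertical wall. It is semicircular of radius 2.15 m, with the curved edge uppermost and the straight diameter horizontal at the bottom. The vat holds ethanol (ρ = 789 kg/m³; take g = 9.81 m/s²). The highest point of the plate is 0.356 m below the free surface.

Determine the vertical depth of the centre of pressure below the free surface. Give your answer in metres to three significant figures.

γ = ρg = 789 × 9.81 / 1000 = 7.74009 kN/m³.
The centroid lies 4r/(3π) = 0.912488 m above the diameter, so r − 4r/(3π) = 2.15 − 0.912488 = 1.23751 m below the topmost point, so the centroid depth is h_c = 0.356 + 1.23751 = 1.59351 m.
A = πr²/2 = π × 2.15²/2 = 7.26101 m².
Resultant F = γ·h_c·A = 7.74009 × 1.59351 × 7.26101 = 89.5566 kN.
I_c = (π/8 − 8/(9π))·r⁴ = 0.109757 × 2.15⁴ = 2.34523 m⁴.
Centre of pressure: y_p = y_c + I_c/(y_c·A) = 1.59351 + 2.34523/(1.59351 × 7.26101) = 1.59351 + 0.202691 = 1.7962 m along the plane.

h_p = 1.80 m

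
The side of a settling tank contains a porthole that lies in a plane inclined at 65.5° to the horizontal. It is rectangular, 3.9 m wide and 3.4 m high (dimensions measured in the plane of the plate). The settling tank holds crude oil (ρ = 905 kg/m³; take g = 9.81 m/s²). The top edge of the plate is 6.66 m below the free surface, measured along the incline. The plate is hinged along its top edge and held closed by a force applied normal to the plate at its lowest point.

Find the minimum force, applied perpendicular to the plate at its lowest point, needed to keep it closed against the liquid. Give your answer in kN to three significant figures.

P ≈ 478 kN

γ = ρg = 905 × 9.81 / 1000 = 8.87805 kN/m³.
Let θ = 65.5° be the plate's angle to the horizontal; measure y along the incline from where the plane meets the free surface. Vertical depth h = y·sinθ with sinθ = 0.909961.
The centroid lies 3.4/2 = 1.7 m below the top edge, so y_c = 6.66 + 1.7 = 8.36 m and h_c = 8.36 × 0.909961 = 7.60727 m.
A = 3.9 × 3.4 = 13.26 m².
Resultant F = γ·h_c·A = 8.87805 × 7.60727 × 13.26 = 895.55 kN.
I_c = b·h³/12 = 3.9 × 3.4³/12 = 12.7738 m⁴.
Centre of pressure: y_p = y_c + I_c/(y_c·A) = 8.36 + 12.7738/(8.36 × 13.26) = 8.36 + 0.115231 = 8.47523 m along the plane.
The resultant acts 1.7 + 0.115231 = 1.81523 m (along the plate) below the hinge at the top edge, so the moment about the hinge is M = F × 1.81523 = 895.55 × 1.81523 = 1625.63 kN·m.
A normal force at the bottom, 3.4 m from the hinge, must supply this moment: P = 1625.63/3.4 = 478.126 kN.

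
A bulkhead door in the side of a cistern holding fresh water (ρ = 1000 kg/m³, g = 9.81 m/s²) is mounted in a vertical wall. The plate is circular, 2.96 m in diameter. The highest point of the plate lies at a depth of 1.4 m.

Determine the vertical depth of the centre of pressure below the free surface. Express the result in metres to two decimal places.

h_p = 3.07 m

γ = ρg = 1000 × 9.81 = 9810 N/m³ = 9.81 kN/m³.
The centroid is at the centre, 1.48 m below the top of the plate, so the centroid depth is h_c = 1.4 + 1.48 = 2.88 m.
A = π(1.48)² = 6.88134 m².
Resultant F = γ·h_c·A = 9.81 × 2.88 × 6.88134 = 194.417 kN.
I_c = πr⁴/4 = π × 1.48⁴/4 = 3.76822 m⁴.
Centre of pressure: y_p = y_c + I_c/(y_c·A) = 2.88 + 3.76822/(2.88 × 6.88134) = 2.88 + 0.190139 = 3.07014 m along the plane.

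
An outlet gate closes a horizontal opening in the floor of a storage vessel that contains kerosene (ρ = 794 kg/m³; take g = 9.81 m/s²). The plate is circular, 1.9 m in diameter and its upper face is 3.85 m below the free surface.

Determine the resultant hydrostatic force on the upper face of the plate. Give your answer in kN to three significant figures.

F ≈ 85.0 kN

γ = ρg = 794 × 9.81 / 1000 = 7.78914 kN/m³.
The plate is horizontal, so pressure is uniform at p = γ·h = 7.78914 × 3.85 = 29.9882 kN/m².
A = π(0.95)² = 2.83529 m².
F = p·A = 29.9882 × 2.83529 = 85.0252 kN.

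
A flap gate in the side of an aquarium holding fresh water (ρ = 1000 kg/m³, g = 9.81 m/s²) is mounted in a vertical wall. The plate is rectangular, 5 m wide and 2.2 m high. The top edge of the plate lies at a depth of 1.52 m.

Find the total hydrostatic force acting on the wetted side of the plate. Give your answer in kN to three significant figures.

F ≈ 283 kN

γ = ρg = 1000 × 9.81 = 9810 N/m³ = 9.81 kN/m³.
The centroid lies 2.2/2 = 1.1 m below the top edge, so the centroid depth is h_c = 1.52 + 1.1 = 2.62 m.
A = 5 × 2.2 = 11 m².
Resultant F = γ·h_c·A = 9.81 × 2.62 × 11 = 282.724 kN.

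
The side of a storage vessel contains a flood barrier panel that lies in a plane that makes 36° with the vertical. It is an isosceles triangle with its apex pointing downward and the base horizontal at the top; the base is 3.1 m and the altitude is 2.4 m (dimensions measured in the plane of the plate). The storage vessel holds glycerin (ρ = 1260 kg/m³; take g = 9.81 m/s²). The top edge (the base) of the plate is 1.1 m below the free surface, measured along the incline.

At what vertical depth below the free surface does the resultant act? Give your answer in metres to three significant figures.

h_p = 1.67 m

γ = ρg = 1260 × 9.81 / 1000 = 12.3606 kN/m³.
The plate makes 36° with the vertical, i.e. θ = 90° − 36° = 54° to the horizontal. Measuring y along the incline from the free-surface line, vertical depth h = y·sinθ with sinθ = 0.809017.
With the apex down, the centroid sits h/3 = 2.4/3 = 0.8 m below the base (the top edge), so y_c = 1.1 + 0.8 = 1.9 m and h_c = 1.9 × 0.809017 = 1.53713 m.
A = ½ × 3.1 × 2.4 = 3.72 m².
Resultant F = γ·h_c·A = 12.3606 × 1.53713 × 3.72 = 70.6794 kN.
I_c = b·h³/36 = 3.1 × 2.4³/36 = 1.1904 m⁴.
Centre of pressure: y_p = y_c + I_c/(y_c·A) = 1.9 + 1.1904/(1.9 × 3.72) = 1.9 + 0.168421 = 2.06842 m along the plane.
Vertically, h_p = y_p·sinθ = 2.06842 × 0.809017 = 1.67339 m.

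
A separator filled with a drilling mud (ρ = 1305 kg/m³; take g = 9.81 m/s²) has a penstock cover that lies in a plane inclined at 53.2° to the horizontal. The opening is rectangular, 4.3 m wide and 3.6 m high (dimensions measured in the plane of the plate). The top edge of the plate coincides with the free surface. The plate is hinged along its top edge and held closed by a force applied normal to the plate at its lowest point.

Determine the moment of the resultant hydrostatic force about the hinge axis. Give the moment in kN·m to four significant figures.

M ≈ 685.5 kN·m

γ = ρg = 1305 × 9.81 / 1000 = 12.80205 kN/m³.
Let θ = 53.2° be the plate's angle to the horizontal; measure y along the incline from where the plane meets the free surface. Vertical depth h = y·sinθ with sinθ = 0.800731.
The centroid lies 3.6/2 = 1.8 m below the top edge, so y_c = 1.8 m and h_c = 1.8 × 0.800731 = 1.44132 m.
A = 4.3 × 3.6 = 15.48 m².
Resultant F = γ·h_c·A = 12.80205 × 1.44132 × 15.48 = 285.635 kN.
I_c = b·h³/12 = 4.3 × 3.6³/12 = 16.7184 m⁴.
Centre of pressure: y_p = y_c + I_c/(y_c·A) = 1.8 + 16.7184/(1.8 × 15.48) = 1.8 + 0.6 = 2.4 m along the plane.
The resultant acts 1.8 + 0.6 = 2.4 m (along the plate) below the hinge at the top edge, so the moment about the hinge is M = F × 2.4 = 285.635 × 2.4 = 685.524 kN·m.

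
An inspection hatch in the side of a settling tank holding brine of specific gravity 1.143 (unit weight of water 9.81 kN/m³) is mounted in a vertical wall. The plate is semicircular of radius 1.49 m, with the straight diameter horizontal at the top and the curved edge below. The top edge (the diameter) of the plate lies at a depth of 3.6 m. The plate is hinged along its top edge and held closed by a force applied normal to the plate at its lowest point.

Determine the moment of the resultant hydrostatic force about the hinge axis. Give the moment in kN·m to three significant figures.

M ≈ 111 kN·m

γ = 1.143 × 9.81 = 11.21283 kN/m³.
The centroid of a semicircle lies 4r/(3π) = 0.632376 m from the diameter, here below the top edge, so the centroid depth is h_c = 3.6 + 0.632376 = 4.23238 m.
A = πr²/2 = π × 1.49²/2 = 3.48732 m².
Resultant F = γ·h_c·A = 11.21283 × 4.23238 × 3.48732 = 165.498 kN.
I_c = (π/8 − 8/(9π))·r⁴ = 0.109757 × 1.49⁴ = 0.540975 m⁴.
Centre of pressure: y_p = y_c + I_c/(y_c·A) = 4.23238 + 0.540975/(4.23238 × 3.48732) = 4.23238 + 0.0366523 = 4.26903 m along the plane.
The resultant acts 0.632376 + 0.0366523 = 0.669028 m (along the plate) below the hinge at the top edge, so the moment about the hinge is M = F × 0.669028 = 165.498 × 0.669028 = 110.723 kN·m.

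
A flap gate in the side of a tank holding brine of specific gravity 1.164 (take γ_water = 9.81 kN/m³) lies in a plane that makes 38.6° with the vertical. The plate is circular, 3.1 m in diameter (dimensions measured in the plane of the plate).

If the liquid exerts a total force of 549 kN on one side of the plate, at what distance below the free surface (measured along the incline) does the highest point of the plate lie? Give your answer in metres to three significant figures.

γ = 1.164 × 9.81 = 11.41884 kN/m³.
A = π(1.55)² = 7.54768 m².
From F = γ·h_c·A, the centroid depth is h_c = 549/(11.41884 × 7.54768) = 6.36996 m.
The plate makes 38.6° with the vertical, i.e. θ = 90° − 38.6° = 51.4° to the horizontal. Measuring y along the incline from the free-surface line, vertical depth h = y·sinθ with sinθ = 0.781520.
Along the incline, y_c = h_c/sinθ = 6.36996/0.781520 = 8.15073 m.
The centroid is at the centre, 1.55 m below the top of the plate, so the highest point sits at y_top = 8.15073 − 1.55 = 6.60073 m along the incline.

y_top ≈ 6.60 m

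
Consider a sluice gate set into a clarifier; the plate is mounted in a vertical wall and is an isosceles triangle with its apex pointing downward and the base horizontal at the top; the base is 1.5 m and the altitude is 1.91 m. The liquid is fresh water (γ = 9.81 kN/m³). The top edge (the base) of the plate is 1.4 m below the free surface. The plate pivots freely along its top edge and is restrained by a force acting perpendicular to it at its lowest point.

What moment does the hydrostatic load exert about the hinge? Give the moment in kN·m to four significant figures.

M ≈ 21.07 kN·m

γ = 9.81 kN/m³.
With the apex down, the centroid sits h/3 = 1.91/3 = 0.636667 m below the base (the top edge), so the centroid depth is h_c = 1.4 + 0.636667 = 2.03667 m.
A = ½ × 1.5 × 1.91 = 1.4325 m².
Resultant F = γ·h_c·A = 9.81 × 2.03667 × 1.4325 = 28.621 kN.
I_c = b·h³/36 = 1.5 × 1.91³/36 = 0.290328 m⁴.
Centre of pressure: y_p = y_c + I_c/(y_c·A) = 2.03667 + 0.290328/(2.03667 × 1.4325) = 2.03667 + 0.0995116 = 2.13618 m along the plane.
The resultant acts 0.636667 + 0.0995116 = 0.736179 m (along the plate) below the hinge at the top edge, so the moment about the hinge is M = F × 0.736179 = 28.621 × 0.736179 = 21.0702 kN·m.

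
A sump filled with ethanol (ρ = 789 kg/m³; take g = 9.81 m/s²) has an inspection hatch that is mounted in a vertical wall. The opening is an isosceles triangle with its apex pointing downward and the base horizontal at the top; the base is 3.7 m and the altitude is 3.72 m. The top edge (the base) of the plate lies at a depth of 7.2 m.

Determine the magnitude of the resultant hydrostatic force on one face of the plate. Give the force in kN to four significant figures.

F ≈ 449.6 kN

γ = ρg = 789 × 9.81 / 1000 = 7.74009 kN/m³.
With the apex down, the centroid sits h/3 = 3.72/3 = 1.24 m below the base (the top edge), so the centroid depth is h_c = 7.2 + 1.24 = 8.44 m.
A = ½ × 3.7 × 3.72 = 6.882 m².
Resultant F = γ·h_c·A = 7.74009 × 8.44 × 6.882 = 449.576 kN.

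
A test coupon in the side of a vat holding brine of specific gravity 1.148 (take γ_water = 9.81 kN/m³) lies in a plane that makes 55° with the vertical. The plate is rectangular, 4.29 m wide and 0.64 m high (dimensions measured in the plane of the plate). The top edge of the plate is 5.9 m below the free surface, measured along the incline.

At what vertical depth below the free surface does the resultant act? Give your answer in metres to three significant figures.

h_p = 3.57 m

γ = 1.148 × 9.81 = 11.26188 kN/m³.
The plate makes 55° with the vertical, i.e. θ = 90° − 55° = 35° to the horizontal. Measuring y along the incline from the free-surface line, vertical depth h = y·sinθ with sinθ = 0.573576.
The centroid lies 0.64/2 = 0.32 m below the top edge, so y_c = 5.9 + 0.32 = 6.22 m and h_c = 6.22 × 0.573576 = 3.56764 m.
A = 4.29 × 0.64 = 2.7456 m².
Resultant F = γ·h_c·A = 11.26188 × 3.56764 × 2.7456 = 110.314 kN.
I_c = b·h³/12 = 4.29 × 0.64³/12 = 0.0937165 m⁴.
Centre of pressure: y_p = y_c + I_c/(y_c·A) = 6.22 + 0.0937165/(6.22 × 2.7456) = 6.22 + 0.00548768 = 6.22549 m along the plane.
Vertically, h_p = y_p·sinθ = 6.22549 × 0.573576 = 3.57079 m.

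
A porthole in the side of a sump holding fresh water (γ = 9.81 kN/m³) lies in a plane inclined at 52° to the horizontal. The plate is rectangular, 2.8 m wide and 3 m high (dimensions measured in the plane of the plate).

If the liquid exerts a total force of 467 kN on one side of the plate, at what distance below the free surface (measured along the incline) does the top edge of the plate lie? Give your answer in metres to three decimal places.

y_top ≈ 5.692 m

γ = 9.81 kN/m³.
A = 2.8 × 3 = 8.4 m².
From F = γ·h_c·A, the centroid depth is h_c = 467/(9.81 × 8.4) = 5.6672 m.
Let θ = 52° be the plate's angle to the horizontal; measure y along the incline from where the plane meets the free surface. Vertical depth h = y·sinθ with sinθ = 0.788011.
Along the incline, y_c = h_c/sinθ = 5.6672/0.788011 = 7.19178 m.
The centroid lies 3/2 = 1.5 m below the top edge, so the top edge sits at y_top = 7.19178 − 1.5 = 5.69178 m along the incline.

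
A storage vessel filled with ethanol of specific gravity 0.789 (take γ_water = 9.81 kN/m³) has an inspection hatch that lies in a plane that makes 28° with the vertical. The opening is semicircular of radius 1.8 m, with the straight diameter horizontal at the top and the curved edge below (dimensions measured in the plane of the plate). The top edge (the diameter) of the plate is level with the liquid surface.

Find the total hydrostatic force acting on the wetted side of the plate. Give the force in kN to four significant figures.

F ≈ 26.57 kN

γ = 0.789 × 9.81 = 7.74009 kN/m³.
The plate makes 28° with the vertical, i.e. θ = 90° − 28° = 62° to the horizontal. Measuring y along the incline from the free-surface line, vertical depth h = y·sinθ with sinθ = 0.882948.
The centroid of a semicircle lies 4r/(3π) = 0.763944 m from the diameter, here below the top edge, so y_c = 0.763944 m and h_c = 0.763944 × 0.882948 = 0.674523 m.
A = πr²/2 = π × 1.8²/2 = 5.08938 m².
Resultant F = γ·h_c·A = 7.74009 × 0.674523 × 5.08938 = 26.571 kN.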